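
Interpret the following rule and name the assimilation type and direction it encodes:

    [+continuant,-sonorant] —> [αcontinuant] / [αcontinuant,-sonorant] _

The rule copies [continuant] (continuancy) from the environment onto the target fricatives; since [±continuant] encodes the stop/fricative manner contrast, the assimilating dimension is manner.
The conditioning segment sits to the left of the focus bar, meaning the trigger precedes the segment that changes — progressive assimilation.

progressive manner assimilation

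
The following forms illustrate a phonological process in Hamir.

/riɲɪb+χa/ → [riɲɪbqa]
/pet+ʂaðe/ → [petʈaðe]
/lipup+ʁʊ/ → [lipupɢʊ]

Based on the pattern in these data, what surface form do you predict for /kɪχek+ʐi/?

The data show progressive manner assimilation: /χ/ → [q] after /b/; /ʂ/ → [ʈ] after /t/; /ʁ/ → [ɢ] after /p/. In each pair only manner changes, matching the preceding consonant, while place and voice stay constant.
The rule targets /ʐ/ (voiced retroflex fricative), which sits after the trigger /k/ (stop).
The voiced retroflex stop is [ɖ], so /ʐ/ → [ɖ].

[kɪχekɖi]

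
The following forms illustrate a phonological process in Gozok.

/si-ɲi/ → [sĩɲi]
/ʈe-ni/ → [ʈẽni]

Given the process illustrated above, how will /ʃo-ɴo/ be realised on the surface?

The data show regressive nasality assimilation (vowel nasalisation): /i/ → [ĩ] before /ɲ/; /e/ → [ẽ] before /n/ — a vowel is nasalised by an immediately following nasal consonant.
/o/ sits next to the nasal /ɴ/ and is therefore nasalised to [õ].

[ʃõɴo]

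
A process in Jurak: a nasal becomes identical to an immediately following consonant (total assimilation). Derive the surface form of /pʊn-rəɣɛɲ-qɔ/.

/n/ is the segment targeted by the rule; it sits immediately before /r/, so it assimilates completely and surfaces as [r].
At the second juncture, /ɲ/ likewise becomes [q] adjacent to /q/.

[pʊrrəɣɛqqɔ]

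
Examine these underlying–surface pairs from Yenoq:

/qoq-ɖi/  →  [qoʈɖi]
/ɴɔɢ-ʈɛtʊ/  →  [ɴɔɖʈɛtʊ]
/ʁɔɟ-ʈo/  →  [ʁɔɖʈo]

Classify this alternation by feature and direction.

regressive place assimilation

The segment that alternates is /q/, which surfaces as [ʈ] when adjacent to /ɖ/.
The change uvular → retroflex matches the place of the following /ɖ/, identifying this as place assimilation.
Manner and voice are unchanged, so the assimilation is partial, not total.
Checking the remaining alternations: /ɢ/ → [ɖ] before /ʈ/ (uvular → retroflex, matching retroflex); /ɟ/ → [ɖ] before /ʈ/ (palatal → retroflex, matching retroflex) — only place changes, and always toward the following segment.
The trigger is the following segment, so the direction is regressive (anticipatory).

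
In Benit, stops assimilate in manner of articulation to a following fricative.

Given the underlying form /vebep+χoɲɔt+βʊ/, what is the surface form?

[vebeɸχoɲɔsβʊ]

The rule targets /p/ (voiceless bilabial stop), which sits before the trigger /χ/ (fricative).
The voiceless bilabial fricative is [ɸ], so /p/ → [ɸ].
The same rule applies at the second boundary: /t/ → [s] next to /β/.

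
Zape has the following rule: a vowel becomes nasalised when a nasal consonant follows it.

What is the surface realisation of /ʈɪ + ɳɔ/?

[ʈɪ̃ɳɔ]

The vowel /ɪ/ is adjacent to the following nasal /ɳ/, so it acquires [+nasal] and surfaces as [ɪ̃].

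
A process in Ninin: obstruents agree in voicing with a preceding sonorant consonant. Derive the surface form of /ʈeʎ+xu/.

The rule targets /x/ (voiceless velar fricative), which sits after the trigger /ʎ/ (voiced).
The voiced velar fricative is [ɣ], so /x/ → [ɣ].

[ʈeʎɣu]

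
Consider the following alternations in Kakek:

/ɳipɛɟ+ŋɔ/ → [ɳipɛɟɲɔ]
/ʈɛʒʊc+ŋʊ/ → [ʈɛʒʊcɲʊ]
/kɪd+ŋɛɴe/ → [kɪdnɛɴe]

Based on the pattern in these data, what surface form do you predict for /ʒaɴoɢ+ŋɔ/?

[ʒaɴoɢɴɔ]

The data show progressive place assimilation: /ŋ/ → [ɲ] after /ɟ/; /ŋ/ → [ɲ] after /c/; /ŋ/ → [n] after /d/. In each pair only place changes, matching the preceding consonant, while manner and voice stay constant.
The rule targets /ŋ/ (voiced velar nasal), which sits after the trigger /ɢ/ (uvular).
The voiced uvular nasal is [ɴ], so /ŋ/ → [ɴ].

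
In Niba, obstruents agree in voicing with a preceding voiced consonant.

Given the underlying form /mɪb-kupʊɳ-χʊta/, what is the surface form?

[mɪbgupʊɳʁʊta]

The rule targets /k/ (voiceless velar stop), which sits after the trigger /b/ (voiced).
A voiced velar stop is [g], so the surface segment is [g].
The same rule applies at the second boundary: /χ/ → [ʁ] next to /ɳ/.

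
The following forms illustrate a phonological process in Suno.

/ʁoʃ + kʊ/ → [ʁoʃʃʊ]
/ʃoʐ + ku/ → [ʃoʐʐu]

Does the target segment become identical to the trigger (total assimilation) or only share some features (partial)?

The segment that alternates is /k/, which surfaces as [ʃ] when adjacent to /ʃ/.
The output [ʃ] is identical to the trigger /ʃ/ — every feature (place, manner, voicing) has been copied — so this is total assimilation.
The remaining alternation confirms this: /k/ → [ʐ] after /ʐ/ — in each case the output is a copy of the preceding consonant.

total assimilation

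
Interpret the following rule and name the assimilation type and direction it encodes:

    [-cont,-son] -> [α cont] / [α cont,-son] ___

The rule copies [cont] (continuancy) from the environment onto the target stops; since [±cont] encodes the stop/fricative manner contrast, the assimilating dimension is manner.
Since the environment is written before the underscore, the trigger precedes the target; the direction is progressive.

progressive manner assimilation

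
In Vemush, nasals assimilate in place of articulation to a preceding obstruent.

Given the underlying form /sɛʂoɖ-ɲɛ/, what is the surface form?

[sɛʂoɖɳɛ]

The rule targets /ɲ/ (voiced palatal nasal), which sits after the trigger /ɖ/ (retroflex).
The voiced retroflex nasal is [ɳ], so /ɲ/ → [ɳ].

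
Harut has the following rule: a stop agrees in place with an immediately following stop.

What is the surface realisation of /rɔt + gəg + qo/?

[rɔkgəɢqo]

The rule targets /t/ (voiceless alveolar stop), which sits before the trigger /g/ (velar).
A voiceless velar stop is [k], so the surface segment is [k].
At the second juncture, /g/ likewise becomes [ɢ] adjacent to /q/.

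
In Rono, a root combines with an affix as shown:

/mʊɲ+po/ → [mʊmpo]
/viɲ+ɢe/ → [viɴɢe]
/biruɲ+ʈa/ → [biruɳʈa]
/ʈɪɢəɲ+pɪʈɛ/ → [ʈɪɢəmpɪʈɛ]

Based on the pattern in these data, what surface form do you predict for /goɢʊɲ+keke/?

The data show regressive place assimilation: /ɲ/ → [m] before /p/; /ɲ/ → [ɴ] before /ɢ/; /ɲ/ → [ɳ] before /ʈ/. In each pair only place changes, matching the following consonant, while manner and voice stay constant.
/ɲ/ is a voiced palatal nasal. The following trigger /k/ is velar, so /ɲ/ must become velar as well.
The voiced velar nasal is [ŋ], so /ɲ/ → [ŋ].

[goɢʊŋkeke]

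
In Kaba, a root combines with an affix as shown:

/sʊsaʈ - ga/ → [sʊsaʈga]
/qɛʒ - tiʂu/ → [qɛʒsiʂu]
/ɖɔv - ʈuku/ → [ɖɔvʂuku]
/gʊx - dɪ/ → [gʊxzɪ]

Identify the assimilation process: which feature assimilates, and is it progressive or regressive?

progressive manner assimilation

The segment that alternates is /t/, which surfaces as [s] when adjacent to /ʒ/.
The change stop → fricative matches the manner of the preceding /ʒ/, identifying this as manner assimilation.
Place and voice are unchanged, so the assimilation is partial, not total.
Checking the remaining alternations: /ʈ/ → [ʂ] after /v/ (stop → fricative, matching a fricative); /d/ → [z] after /x/ (stop → fricative, matching a fricative) — only manner changes, and always toward the preceding segment.
Nothing changes in [sʊsaʈga]: there the adjacent consonants already agree in manner (/g/ and /ʈ/ are both stops), so this form is consistent with the same rule.
Since the segment that changes follows the conditioning segment, the assimilation is progressive.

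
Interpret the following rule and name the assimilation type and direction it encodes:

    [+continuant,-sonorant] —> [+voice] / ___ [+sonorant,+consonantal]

regressive voicing assimilation

The target ([+continuant,-sonorant], fricatives) acquires [+voice] next to a sonorant consonant ([+sonorant,+consonantal]) — it takes on the voicing of its neighbour, so the feature that spreads is voicing.
The conditioning segment sits to the right of the focus bar, meaning the trigger follows the segment that changes — regressive assimilation.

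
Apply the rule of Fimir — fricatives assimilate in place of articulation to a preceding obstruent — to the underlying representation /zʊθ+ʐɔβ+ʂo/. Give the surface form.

/ʐ/ is a voiced retroflex fricative. The preceding trigger /θ/ is dental, so /ʐ/ must become dental as well.
Changing only its place to dental gives [ð] — the voiced dental fricative.
The same rule applies at the second boundary: /ʂ/ → [ɸ] next to /β/.

[zʊθðɔβɸo]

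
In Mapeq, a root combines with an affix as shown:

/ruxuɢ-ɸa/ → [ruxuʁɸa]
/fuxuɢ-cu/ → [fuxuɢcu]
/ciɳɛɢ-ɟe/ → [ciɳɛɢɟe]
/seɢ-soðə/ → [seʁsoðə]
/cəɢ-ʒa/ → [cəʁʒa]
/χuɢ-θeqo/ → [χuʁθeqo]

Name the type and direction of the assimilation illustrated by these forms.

regressive manner assimilation

The segment that alternates is /ɢ/, which surfaces as [ʁ] when adjacent to /ɸ/.
/ɢ/ is a stop while /ɸ/ is a fricative; the output [ʁ] is a fricative, matching the trigger — so the feature that spreads is manner.
Place and voice are unchanged, so the assimilation is partial, not total.
The same holds elsewhere in the data: /ɢ/ → [ʁ] before /s/ (stop → fricative, matching a fricative); /ɢ/ → [ʁ] before /ʒ/ (stop → fricative, matching a fricative); /ɢ/ → [ʁ] before /θ/ (stop → fricative, matching a fricative) — only manner changes, and always toward the following segment.
Nothing changes in [fuxuɢcu], [ciɳɛɢɟe]: there the adjacent consonants already agree in manner (/ɢ/ and /c/ are both stops; /ɢ/ and /ɟ/ are both stops), so these forms are consistent with the same rule.
Since the segment that changes precedes the conditioning segment, the assimilation is regressive.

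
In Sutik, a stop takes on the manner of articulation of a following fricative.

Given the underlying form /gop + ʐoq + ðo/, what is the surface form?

[goɸʐoχðo]

The rule targets /p/ (voiceless bilabial stop), which sits before the trigger /ʐ/ (fricative).
The voiceless bilabial fricative is [ɸ], so /p/ → [ɸ].
The same rule applies at the second boundary: /q/ → [χ] next to /ð/.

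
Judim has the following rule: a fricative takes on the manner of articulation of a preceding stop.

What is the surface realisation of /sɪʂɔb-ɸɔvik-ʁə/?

The rule targets /ɸ/ (voiceless bilabial fricative), which sits after the trigger /b/ (stop).
A voiceless bilabial stop is [p], so the surface segment is [p].
At the second juncture, /ʁ/ likewise becomes [ɢ] adjacent to /k/.

[sɪʂɔbpɔvikɢə]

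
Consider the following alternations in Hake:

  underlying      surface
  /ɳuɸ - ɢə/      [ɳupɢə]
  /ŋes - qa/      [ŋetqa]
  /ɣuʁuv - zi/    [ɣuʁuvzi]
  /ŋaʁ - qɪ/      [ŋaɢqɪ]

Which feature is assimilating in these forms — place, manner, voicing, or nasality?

The segment that alternates is /ɸ/, which surfaces as [p] when adjacent to /ɢ/.
The change fricative → stop matches the manner of the following /ɢ/, identifying this as manner assimilation.
Checking the remaining alternations: /s/ → [t] before /q/ (fricative → stop, matching a stop); /ʁ/ → [ɢ] before /q/ (fricative → stop, matching a stop) — only manner changes, and always toward the following segment.
Nothing changes in [ɣuʁuvzi]: there the adjacent consonants already agree in manner (/v/ and /z/ are both fricatives), so this form is consistent with the same rule.

manner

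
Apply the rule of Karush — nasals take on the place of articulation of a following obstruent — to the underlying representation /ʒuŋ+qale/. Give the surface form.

[ʒuɴqale]

The rule targets /ŋ/ (voiced velar nasal), which sits before the trigger /q/ (uvular).
The voiced uvular nasal is [ɴ], so /ŋ/ → [ɴ].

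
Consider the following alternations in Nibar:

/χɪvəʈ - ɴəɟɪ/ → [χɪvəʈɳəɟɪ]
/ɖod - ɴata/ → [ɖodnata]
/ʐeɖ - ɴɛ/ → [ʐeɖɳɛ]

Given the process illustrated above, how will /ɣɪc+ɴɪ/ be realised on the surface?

[ɣɪcɲɪ]

The data show progressive place assimilation: /ɴ/ → [ɳ] after /ʈ/; /ɴ/ → [n] after /d/; /ɴ/ → [ɳ] after /ɖ/. In each pair only place changes, matching the preceding consonant, while manner and voice stay constant.
/ɴ/ is a voiced uvular nasal. The preceding trigger /c/ is palatal, so /ɴ/ must become palatal as well.
The voiced palatal nasal is [ɲ], so /ɴ/ → [ɲ].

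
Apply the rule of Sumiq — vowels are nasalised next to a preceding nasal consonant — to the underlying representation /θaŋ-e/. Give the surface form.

[θaŋẽ]

The vowel /e/ is adjacent to the preceding nasal /ŋ/, so it acquires [+nasal] and surfaces as [ẽ].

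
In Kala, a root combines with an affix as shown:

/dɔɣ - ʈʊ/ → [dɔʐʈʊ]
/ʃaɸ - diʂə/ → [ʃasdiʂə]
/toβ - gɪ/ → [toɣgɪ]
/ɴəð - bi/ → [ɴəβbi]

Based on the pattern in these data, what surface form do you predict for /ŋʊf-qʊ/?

[ŋʊχqʊ]

The data show regressive place assimilation: /ɣ/ → [ʐ] before /ʈ/; /ɸ/ → [s] before /d/; /β/ → [ɣ] before /g/; /ð/ → [β] before /b/. In each pair only place changes, matching the following consonant, while manner and voice stay constant.
/f/ is a voiceless labiodental fricative. The following trigger /q/ is uvular, so /f/ must become uvular as well.
A voiceless uvular fricative is [χ], so the surface segment is [χ].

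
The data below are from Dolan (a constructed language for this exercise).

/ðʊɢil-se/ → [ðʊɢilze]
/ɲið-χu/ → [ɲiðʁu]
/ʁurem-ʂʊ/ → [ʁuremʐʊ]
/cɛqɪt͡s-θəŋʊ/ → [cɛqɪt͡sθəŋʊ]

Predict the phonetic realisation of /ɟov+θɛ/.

The data show progressive voicing assimilation: /s/ → [z] after /l/; /χ/ → [ʁ] after /ð/; /ʂ/ → [ʐ] after /m/. In each pair only voicing changes, matching the preceding consonant, while place and manner stay constant.
No alternation appears in [cɛqɪt͡sθəŋʊ]: there the adjacent consonants already agree in voicing (/θ/ and /t͡s/ are both voiceless), so this form is consistent with the same rule.
The rule targets /θ/ (voiceless dental fricative), which sits after the trigger /v/ (voiced).
A voiced dental fricative is [ð], so the surface segment is [ð].

[ɟovðɛ]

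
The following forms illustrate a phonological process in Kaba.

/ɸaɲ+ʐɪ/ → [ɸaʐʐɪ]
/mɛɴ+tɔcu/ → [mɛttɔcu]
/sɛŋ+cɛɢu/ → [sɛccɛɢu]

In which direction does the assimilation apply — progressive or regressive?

regressive

The segment that alternates is /ɲ/, which surfaces as [ʐ] when adjacent to /ʐ/.
The output [ʐ] is identical to the trigger /ʐ/ — every feature (place, manner, voicing) has been copied — so this is total assimilation.
The remaining alternations confirm this: /ɴ/ → [t] before /t/; /ŋ/ → [c] before /c/ — in each case the output is a copy of the following consonant.
The trigger is the following segment, so the direction is regressive (anticipatory).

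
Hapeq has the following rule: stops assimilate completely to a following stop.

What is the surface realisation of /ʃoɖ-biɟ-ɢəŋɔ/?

[ʃobbiɢɢəŋɔ]

/ɖ/ is the segment targeted by the rule; it sits immediately before /b/, so it assimilates completely and surfaces as [b].
At the second juncture, /ɟ/ likewise becomes [ɢ] adjacent to /ɢ/.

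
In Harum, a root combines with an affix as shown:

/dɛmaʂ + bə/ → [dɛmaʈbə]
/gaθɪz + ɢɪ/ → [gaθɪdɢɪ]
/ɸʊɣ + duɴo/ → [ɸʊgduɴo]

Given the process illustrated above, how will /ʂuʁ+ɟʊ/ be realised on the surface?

The data show regressive manner assimilation: /ʂ/ → [ʈ] before /b/; /z/ → [d] before /ɢ/; /ɣ/ → [g] before /d/. In each pair only manner changes, matching the following consonant, while place and voice stay constant.
/ʁ/ is a voiced uvular fricative. The following trigger /ɟ/ is a stop, so /ʁ/ must become a stop as well.
A voiced uvular stop is [ɢ], so the surface segment is [ɢ].

[ʂuɢɟʊ]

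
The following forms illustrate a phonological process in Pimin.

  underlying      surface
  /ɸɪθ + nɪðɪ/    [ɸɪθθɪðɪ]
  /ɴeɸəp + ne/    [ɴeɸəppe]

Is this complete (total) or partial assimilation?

total assimilation

The segment that alternates is /n/, which surfaces as [θ] when adjacent to /θ/.
The output [θ] is identical to the trigger /θ/ — every feature (place, manner, voicing) has been copied — so this is total assimilation.
The other form behaves the same way: /n/ → [p] after /p/ — in each case the output is a copy of the preceding consonant.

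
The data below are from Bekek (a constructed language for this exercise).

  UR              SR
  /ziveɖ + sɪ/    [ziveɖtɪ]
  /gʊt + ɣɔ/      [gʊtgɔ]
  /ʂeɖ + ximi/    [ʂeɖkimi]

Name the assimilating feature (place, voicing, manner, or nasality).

Underlying /s/ is realised as [t] next to /ɖ/; /ɖ/ itself does not change.
/s/ is a fricative while /ɖ/ is a stop; the output [t] is a stop, matching the trigger — so the feature that spreads is manner.
The other alternating forms pattern the same way: /ɣ/ → [g] after /t/ (fricative → stop, matching a stop); /x/ → [k] after /ɖ/ (fricative → stop, matching a stop) — only manner changes, and always toward the preceding segment.

manner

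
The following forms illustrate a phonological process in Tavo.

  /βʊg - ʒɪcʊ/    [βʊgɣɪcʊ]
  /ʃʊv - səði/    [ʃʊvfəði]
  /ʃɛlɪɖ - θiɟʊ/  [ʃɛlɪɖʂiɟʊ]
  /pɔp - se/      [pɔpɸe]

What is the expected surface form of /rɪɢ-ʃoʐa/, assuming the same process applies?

The data show progressive place assimilation: /ʒ/ → [ɣ] after /g/; /s/ → [f] after /v/; /θ/ → [ʂ] after /ɖ/; /s/ → [ɸ] after /p/. In each pair only place changes, matching the preceding consonant, while manner and voice stay constant.
/ʃ/ is a voiceless postalveolar fricative. The preceding trigger /ɢ/ is uvular, so /ʃ/ must become uvular as well.
A voiceless uvular fricative is [χ], so the surface segment is [χ].

[rɪɢχoʐa]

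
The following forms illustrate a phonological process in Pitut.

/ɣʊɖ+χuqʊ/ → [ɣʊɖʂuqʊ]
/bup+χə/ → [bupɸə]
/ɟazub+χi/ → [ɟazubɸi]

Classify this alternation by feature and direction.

progressive place assimilation

The segment that alternates is /χ/, which surfaces as [ʂ] when adjacent to /ɖ/.
The change uvular → retroflex matches the place of the preceding /ɖ/, identifying this as place assimilation.
Manner and voice are unchanged, so the assimilation is partial, not total.
The same holds elsewhere in the data: /χ/ → [ɸ] after /p/ (uvular → bilabial, matching bilabial); /χ/ → [ɸ] after /b/ (uvular → bilabial, matching bilabial) — only place changes, and always toward the preceding segment.
Since the segment that changes follows the conditioning segment, the assimilation is progressive.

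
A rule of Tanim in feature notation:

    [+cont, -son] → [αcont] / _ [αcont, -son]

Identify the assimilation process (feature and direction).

The shared variable α links the value of [cont] on the target to that of the neighbouring obstruent. [cont] distinguishes stops from fricatives — a manner-of-articulation feature — so this is manner assimilation.
Since the environment is written after the underscore, the trigger follows the target; the direction is regressive.

regressive manner assimilation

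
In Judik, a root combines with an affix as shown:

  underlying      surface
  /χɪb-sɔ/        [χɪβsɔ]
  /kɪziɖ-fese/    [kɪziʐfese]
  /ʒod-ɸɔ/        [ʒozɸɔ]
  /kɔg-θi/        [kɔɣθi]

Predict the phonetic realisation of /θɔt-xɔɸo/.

[θɔsxɔɸo]

The data show regressive manner assimilation: /b/ → [β] before /s/; /ɖ/ → [ʐ] before /f/; /d/ → [z] before /ɸ/; /g/ → [ɣ] before /θ/. In each pair only manner changes, matching the following consonant, while place and voice stay constant.
/t/ is a voiceless alveolar stop. The following trigger /x/ is a fricative, so /t/ must become a fricative as well.
The voiceless alveolar fricative is [s], so /t/ → [s].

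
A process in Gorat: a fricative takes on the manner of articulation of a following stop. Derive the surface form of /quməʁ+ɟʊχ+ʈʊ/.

/ʁ/ is a voiced uvular fricative. The following trigger /ɟ/ is a stop, so /ʁ/ must become a stop as well.
The voiced uvular stop is [ɢ], so /ʁ/ → [ɢ].
At the second juncture, /χ/ likewise becomes [q] adjacent to /ʈ/.

[quməɢɟʊqʈʊ]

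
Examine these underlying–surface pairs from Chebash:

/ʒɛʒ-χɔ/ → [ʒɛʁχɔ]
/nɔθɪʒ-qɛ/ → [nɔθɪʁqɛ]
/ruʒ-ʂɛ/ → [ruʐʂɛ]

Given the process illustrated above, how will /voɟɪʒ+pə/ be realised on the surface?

The data show regressive place assimilation: /ʒ/ → [ʁ] before /χ/; /ʒ/ → [ʁ] before /q/; /ʒ/ → [ʐ] before /ʂ/. In each pair only place changes, matching the following consonant, while manner and voice stay constant.
The rule targets /ʒ/ (voiced postalveolar fricative), which sits before the trigger /p/ (bilabial).
A voiced bilabial fricative is [β], so the surface segment is [β].

[voɟɪβpə]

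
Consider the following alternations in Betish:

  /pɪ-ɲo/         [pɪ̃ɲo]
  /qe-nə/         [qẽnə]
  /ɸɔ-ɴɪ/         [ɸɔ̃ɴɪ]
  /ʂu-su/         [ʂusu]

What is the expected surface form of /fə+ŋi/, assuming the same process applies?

[fə̃ŋi]

The data show regressive nasality assimilation (vowel nasalisation): /ɪ/ → [ɪ̃] before /ɲ/; /e/ → [ẽ] before /n/; /ɔ/ → [ɔ̃] before /ɴ/ — a vowel is nasalised by an immediately following nasal consonant.
No change occurs in [ʂusu] because the vowel at the boundary is adjacent to an oral consonant, not a nasal (/u/ next to /s/).
/ə/ sits next to the nasal /ŋ/ and is therefore nasalised to [ə̃].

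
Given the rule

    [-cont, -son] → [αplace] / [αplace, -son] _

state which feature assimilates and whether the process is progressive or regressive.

progressive place assimilation

The rule copies the place features (abbreviated [place]) from the environment onto the target, so the assimilating feature is place.
The conditioning segment sits to the left of the focus bar, meaning the trigger precedes the segment that changes — progressive assimilation.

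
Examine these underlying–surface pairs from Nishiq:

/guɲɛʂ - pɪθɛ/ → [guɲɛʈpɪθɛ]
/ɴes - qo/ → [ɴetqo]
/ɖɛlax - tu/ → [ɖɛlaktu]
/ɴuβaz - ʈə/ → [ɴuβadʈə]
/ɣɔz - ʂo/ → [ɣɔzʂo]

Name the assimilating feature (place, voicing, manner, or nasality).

Comparing underlying and surface forms, /ʂ/ → [ʈ] is the alternation; the neighbouring /p/ is constant.
The change fricative → stop matches the manner of the following /p/, identifying this as manner assimilation.
The same holds elsewhere in the data: /s/ → [t] before /q/ (fricative → stop, matching a stop); /x/ → [k] before /t/ (fricative → stop, matching a stop); /z/ → [d] before /ʈ/ (fricative → stop, matching a stop) — only manner changes, and always toward the following segment.
No alternation appears in [ɣɔzʂo]: there the adjacent consonants already agree in manner (/z/ and /ʂ/ are both fricatives), so this form is consistent with the same rule.

manner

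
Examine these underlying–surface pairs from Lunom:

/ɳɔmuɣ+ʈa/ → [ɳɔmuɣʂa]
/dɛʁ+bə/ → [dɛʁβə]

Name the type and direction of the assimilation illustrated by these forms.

Comparing underlying and surface forms, /ʈ/ → [ʂ] is the alternation; the neighbouring /ɣ/ is constant.
/ʈ/ is a stop while /ɣ/ is a fricative; the output [ʂ] is a fricative, matching the trigger — so the feature that spreads is manner.
Place and voice are unchanged, so the assimilation is partial, not total.
The same holds elsewhere in the data: /b/ → [β] after /ʁ/ (stop → fricative, matching a fricative) — only manner changes, and always toward the preceding segment.
Since the segment that changes follows the conditioning segment, the assimilation is progressive.

progressive manner assimilation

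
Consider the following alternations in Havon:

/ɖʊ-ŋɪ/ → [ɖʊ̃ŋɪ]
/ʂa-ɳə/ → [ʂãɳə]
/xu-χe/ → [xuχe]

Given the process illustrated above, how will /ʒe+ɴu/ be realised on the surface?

[ʒẽɴu]

The data show regressive nasality assimilation (vowel nasalisation): /ʊ/ → [ʊ̃] before /ŋ/; /a/ → [ã] before /ɳ/ — a vowel is nasalised by an immediately following nasal consonant.
No change occurs in [xuχe] because the vowel at the boundary is adjacent to an oral consonant, not a nasal (/u/ next to /χ/).
/e/ sits next to the nasal /ɴ/ and is therefore nasalised to [ẽ].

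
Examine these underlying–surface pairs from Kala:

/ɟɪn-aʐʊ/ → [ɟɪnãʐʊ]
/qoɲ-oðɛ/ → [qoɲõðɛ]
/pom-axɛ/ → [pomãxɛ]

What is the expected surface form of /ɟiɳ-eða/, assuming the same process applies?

[ɟiɳẽða]

The data show progressive nasality assimilation (vowel nasalisation): /a/ → [ã] after /n/; /o/ → [õ] after /ɲ/; /a/ → [ã] after /m/ — a vowel is nasalised by an immediately preceding nasal consonant.
The vowel /e/ is adjacent to the preceding nasal /ɳ/, so it acquires [+nasal] and surfaces as [ẽ].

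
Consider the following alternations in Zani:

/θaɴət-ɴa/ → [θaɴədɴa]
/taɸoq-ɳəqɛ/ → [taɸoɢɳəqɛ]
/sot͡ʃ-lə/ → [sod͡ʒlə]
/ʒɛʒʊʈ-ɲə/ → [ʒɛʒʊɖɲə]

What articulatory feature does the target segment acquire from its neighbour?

voicing

The segment that alternates is /t/, which surfaces as [d] when adjacent to /ɴ/.
/t/ is voiceless while /ɴ/ is voiced; the output [d] is voiced, matching the trigger — so the feature that spreads is voicing.
The other alternating forms pattern the same way: /q/ → [ɢ] before /ɳ/ (voiceless → voiced, matching voiced); /t͡ʃ/ → [d͡ʒ] before /l/ (voiceless → voiced, matching voiced); /ʈ/ → [ɖ] before /ɲ/ (voiceless → voiced, matching voiced) — only voicing changes, and always toward the following segment.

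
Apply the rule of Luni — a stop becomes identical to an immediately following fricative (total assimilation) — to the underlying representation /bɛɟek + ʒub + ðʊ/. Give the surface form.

[bɛɟeʒʒuððʊ]

/k/ is the segment targeted by the rule; it sits immediately before /ʒ/, so it assimilates completely and surfaces as [ʒ].
The same rule applies at the second boundary: /b/ → [ð] next to /ð/.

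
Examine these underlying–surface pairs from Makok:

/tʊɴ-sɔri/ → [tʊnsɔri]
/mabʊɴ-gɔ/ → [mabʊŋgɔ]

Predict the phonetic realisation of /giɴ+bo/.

The data show regressive place assimilation: /ɴ/ → [n] before /s/; /ɴ/ → [ŋ] before /g/. In each pair only place changes, matching the following consonant, while manner and voice stay constant.
The rule targets /ɴ/ (voiced uvular nasal), which sits before the trigger /b/ (bilabial).
The voiced bilabial nasal is [m], so /ɴ/ → [m].

[gimbo]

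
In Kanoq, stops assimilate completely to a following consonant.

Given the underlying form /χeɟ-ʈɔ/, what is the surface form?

[χeʈʈɔ]

/ɟ/ is the segment targeted by the rule; it sits immediately before /ʈ/, so it assimilates completely and surfaces as [ʈ].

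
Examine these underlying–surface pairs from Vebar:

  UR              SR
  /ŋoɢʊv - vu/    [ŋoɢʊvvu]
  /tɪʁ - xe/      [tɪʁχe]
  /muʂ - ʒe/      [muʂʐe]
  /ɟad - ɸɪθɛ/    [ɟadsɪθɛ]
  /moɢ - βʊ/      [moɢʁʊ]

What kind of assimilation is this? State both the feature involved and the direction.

progressive place assimilation

Underlying /x/ is realised as [χ] next to /ʁ/; /ʁ/ itself does not change.
/x/ is velar while /ʁ/ is uvular; the output [χ] is uvular, matching the trigger — so the feature that spreads is place.
Manner and voice are unchanged, so the assimilation is partial, not total.
The same holds elsewhere in the data: /ʒ/ → [ʐ] after /ʂ/ (postalveolar → retroflex, matching retroflex); /ɸ/ → [s] after /d/ (bilabial → alveolar, matching alveolar); /β/ → [ʁ] after /ɢ/ (bilabial → uvular, matching uvular) — only place changes, and always toward the preceding segment.
No alternation appears in [ŋoɢʊvvu]: there the adjacent consonants already agree in place (/v/ and /v/ are both labiodental), so this form is consistent with the same rule.
Since the segment that changes follows the conditioning segment, the assimilation is progressive.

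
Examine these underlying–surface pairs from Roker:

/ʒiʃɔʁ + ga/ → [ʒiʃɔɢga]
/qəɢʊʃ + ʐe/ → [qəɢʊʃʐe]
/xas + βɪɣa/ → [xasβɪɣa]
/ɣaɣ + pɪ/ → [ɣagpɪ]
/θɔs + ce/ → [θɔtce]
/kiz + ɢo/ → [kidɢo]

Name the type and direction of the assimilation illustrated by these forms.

regressive manner assimilation

The segment that alternates is /ʁ/, which surfaces as [ɢ] when adjacent to /g/.
/ʁ/ is a fricative while /g/ is a stop; the output [ɢ] is a stop, matching the trigger — so the feature that spreads is manner.
Place and voice are unchanged, so the assimilation is partial, not total.
The other alternating forms pattern the same way: /ɣ/ → [g] before /p/ (fricative → stop, matching a stop); /s/ → [t] before /c/ (fricative → stop, matching a stop); /z/ → [d] before /ɢ/ (fricative → stop, matching a stop) — only manner changes, and always toward the following segment.
Nothing changes in [qəɢʊʃʐe], [xasβɪɣa]: there the adjacent consonants already agree in manner (/ʃ/ and /ʐ/ are both fricatives; /s/ and /β/ are both fricatives), so these forms are consistent with the same rule.
Since the segment that changes precedes the conditioning segment, the assimilation is regressive.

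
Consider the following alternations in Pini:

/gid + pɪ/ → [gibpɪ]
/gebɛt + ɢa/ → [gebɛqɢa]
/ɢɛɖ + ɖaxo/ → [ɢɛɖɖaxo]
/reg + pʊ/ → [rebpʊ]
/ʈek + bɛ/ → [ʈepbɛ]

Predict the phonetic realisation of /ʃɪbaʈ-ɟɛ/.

[ʃɪbacɟɛ]

The data show regressive place assimilation: /d/ → [b] before /p/; /t/ → [q] before /ɢ/; /g/ → [b] before /p/; /k/ → [p] before /b/. In each pair only place changes, matching the following consonant, while manner and voice stay constant.
No alternation appears in [ɢɛɖɖaxo]: there the adjacent consonants already agree in place (/ɖ/ and /ɖ/ are both retroflex), so this form is consistent with the same rule.
The rule targets /ʈ/ (voiceless retroflex stop), which sits before the trigger /ɟ/ (palatal).
Changing only its place to palatal gives [c] — the voiceless palatal stop.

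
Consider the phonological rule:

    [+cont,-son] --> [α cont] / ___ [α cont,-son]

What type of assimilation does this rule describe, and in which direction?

regressive manner assimilation

The rule copies [cont] (continuancy) from the environment onto the target fricatives; since [±cont] encodes the stop/fricative manner contrast, the assimilating dimension is manner.
Since the environment is written after the underscore, the trigger follows the target; the direction is regressive.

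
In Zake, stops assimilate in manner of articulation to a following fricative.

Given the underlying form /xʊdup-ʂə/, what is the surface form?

/p/ is a voiceless bilabial stop. The following trigger /ʂ/ is a fricative, so /p/ must become a fricative as well.
A voiceless bilabial fricative is [ɸ], so the surface segment is [ɸ].

[xʊduɸʂə]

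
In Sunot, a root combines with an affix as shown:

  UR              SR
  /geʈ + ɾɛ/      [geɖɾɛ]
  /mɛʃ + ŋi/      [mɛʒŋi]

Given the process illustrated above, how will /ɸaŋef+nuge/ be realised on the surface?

[ɸaŋevnuge]

The data show regressive voicing assimilation: /ʈ/ → [ɖ] before /ɾ/; /ʃ/ → [ʒ] before /ŋ/. In each pair only voicing changes, matching the following consonant, while place and manner stay constant.
/f/ is a voiceless labiodental fricative. The following trigger /n/ is voiced, so /f/ must become voiced as well.
A voiced labiodental fricative is [v], so the surface segment is [v].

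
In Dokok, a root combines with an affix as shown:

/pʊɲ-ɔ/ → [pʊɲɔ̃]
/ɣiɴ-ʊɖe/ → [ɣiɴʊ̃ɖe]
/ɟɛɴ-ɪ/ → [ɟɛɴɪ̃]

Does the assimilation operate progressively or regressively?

The vowel /ɔ/ surfaces as nasalised [ɔ̃] next to the preceding nasal /ɲ/ — it has acquired the [+nasal] feature of its neighbour.
Likewise in the remaining data: /ʊ/ → [ʊ̃] after /ɴ/; /ɪ/ → [ɪ̃] after /ɴ/ — each time a vowel is nasalised next to a preceding nasal.
Because the conditioning nasal is to the left of the vowel that changes, the process is progressive (perseverative).

progressive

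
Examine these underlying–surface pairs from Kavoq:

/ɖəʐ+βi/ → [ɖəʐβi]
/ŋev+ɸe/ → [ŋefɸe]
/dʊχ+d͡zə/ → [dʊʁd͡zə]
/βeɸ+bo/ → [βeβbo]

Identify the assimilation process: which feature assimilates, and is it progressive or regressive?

regressive voicing assimilation

Comparing underlying and surface forms, /v/ → [f] is the alternation; the neighbouring /ɸ/ is constant.
The change voiced → voiceless matches the voicing of the following /ɸ/, identifying this as voicing assimilation.
Place and manner are unchanged, so the assimilation is partial, not total.
The other alternating forms pattern the same way: /χ/ → [ʁ] before /d͡z/ (voiceless → voiced, matching voiced); /ɸ/ → [β] before /b/ (voiceless → voiced, matching voiced) — only voicing changes, and always toward the following segment.
No alternation appears in [ɖəʐβi]: there the adjacent consonants already agree in voicing (/ʐ/ and /β/ are both voiced), so this form is consistent with the same rule.
The trigger is the following segment, so the direction is regressive (anticipatory).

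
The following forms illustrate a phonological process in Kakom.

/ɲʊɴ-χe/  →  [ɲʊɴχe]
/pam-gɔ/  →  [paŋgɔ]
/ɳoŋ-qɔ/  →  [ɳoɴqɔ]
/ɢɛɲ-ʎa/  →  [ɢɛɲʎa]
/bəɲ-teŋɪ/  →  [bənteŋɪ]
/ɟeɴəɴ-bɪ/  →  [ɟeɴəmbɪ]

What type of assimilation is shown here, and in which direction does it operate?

Underlying /m/ is realised as [ŋ] next to /g/; /g/ itself does not change.
/m/ is bilabial while /g/ is velar; the output [ŋ] is velar, matching the trigger — so the feature that spreads is place.
Manner and voice are unchanged, so the assimilation is partial, not total.
Checking the remaining alternations: /ŋ/ → [ɴ] before /q/ (velar → uvular, matching uvular); /ɲ/ → [n] before /t/ (palatal → alveolar, matching alveolar); /ɴ/ → [m] before /b/ (uvular → bilabial, matching bilabial) — only place changes, and always toward the following segment.
No alternation appears in [ɲʊɴχe], [ɢɛɲʎa]: there the adjacent consonants already agree in place (/ɴ/ and /χ/ are both uvular; /ɲ/ and /ʎ/ are both palatal), so these forms are consistent with the same rule.
The trigger is the following segment, so the direction is regressive (anticipatory).

regressive place assimilation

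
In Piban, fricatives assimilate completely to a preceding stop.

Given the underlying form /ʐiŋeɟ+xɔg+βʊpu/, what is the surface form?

/x/ is the segment targeted by the rule; it sits immediately after /ɟ/, so it assimilates completely and surfaces as [ɟ].
The same rule applies at the second boundary: /β/ → [g] next to /g/.

[ʐiŋeɟɟɔggʊpu]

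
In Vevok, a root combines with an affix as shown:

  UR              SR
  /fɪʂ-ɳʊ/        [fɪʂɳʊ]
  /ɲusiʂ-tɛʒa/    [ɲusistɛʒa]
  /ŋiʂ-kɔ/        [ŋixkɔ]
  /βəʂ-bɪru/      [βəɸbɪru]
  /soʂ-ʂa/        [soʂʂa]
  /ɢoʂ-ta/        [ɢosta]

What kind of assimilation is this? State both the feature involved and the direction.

Underlying /ʂ/ is realised as [s] next to /t/; /t/ itself does not change.
/ʂ/ is retroflex while /t/ is alveolar; the output [s] is alveolar, matching the trigger — so the feature that spreads is place.
Manner and voice are unchanged, so the assimilation is partial, not total.
Checking the remaining alternations: /ʂ/ → [x] before /k/ (retroflex → velar, matching velar); /ʂ/ → [ɸ] before /b/ (retroflex → bilabial, matching bilabial) — only place changes, and always toward the following segment.
Nothing changes in [fɪʂɳʊ], [soʂʂa]: there the adjacent consonants already agree in place (/ʂ/ and /ɳ/ are both retroflex; /ʂ/ and /ʂ/ are both retroflex), so these forms are consistent with the same rule.
Since the segment that changes precedes the conditioning segment, the assimilation is regressive.

regressive place assimilation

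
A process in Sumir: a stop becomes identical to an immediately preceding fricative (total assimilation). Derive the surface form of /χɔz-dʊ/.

/d/ is the segment targeted by the rule; it sits immediately after /z/, so it assimilates completely and surfaces as [z].

[χɔzzʊ]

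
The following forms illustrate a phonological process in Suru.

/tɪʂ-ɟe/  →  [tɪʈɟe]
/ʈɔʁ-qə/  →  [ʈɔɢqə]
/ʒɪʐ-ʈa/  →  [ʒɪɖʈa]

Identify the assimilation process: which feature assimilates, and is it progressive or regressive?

regressive manner assimilation

Comparing underlying and surface forms, /ʂ/ → [ʈ] is the alternation; the neighbouring /ɟ/ is constant.
The change fricative → stop matches the manner of the following /ɟ/, identifying this as manner assimilation.
Place and voice are unchanged, so the assimilation is partial, not total.
Checking the remaining alternations: /ʁ/ → [ɢ] before /q/ (fricative → stop, matching a stop); /ʐ/ → [ɖ] before /ʈ/ (fricative → stop, matching a stop) — only manner changes, and always toward the following segment.
The trigger is the following segment, so the direction is regressive (anticipatory).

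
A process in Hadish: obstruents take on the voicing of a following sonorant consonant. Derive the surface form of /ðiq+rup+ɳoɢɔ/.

[ðiɢrubɳoɢɔ]

The rule targets /q/ (voiceless uvular stop), which sits before the trigger /r/ (voiced).
Changing only its voicing to voiced gives [ɢ] — the voiced uvular stop.
The same rule applies at the second boundary: /p/ → [b] next to /ɳ/.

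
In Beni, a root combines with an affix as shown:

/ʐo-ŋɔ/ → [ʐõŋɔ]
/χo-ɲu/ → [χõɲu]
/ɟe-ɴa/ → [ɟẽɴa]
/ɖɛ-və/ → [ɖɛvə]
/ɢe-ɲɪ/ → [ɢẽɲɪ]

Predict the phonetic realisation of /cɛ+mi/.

The data show regressive nasality assimilation (vowel nasalisation): /o/ → [õ] before /ŋ/; /o/ → [õ] before /ɲ/; /e/ → [ẽ] before /ɴ/; /e/ → [ẽ] before /ɲ/ — a vowel is nasalised by an immediately following nasal consonant.
No change occurs in [ɖɛvə] because the vowel at the boundary is adjacent to an oral consonant, not a nasal (/ɛ/ next to /v/).
/ɛ/ sits next to the nasal /m/ and is therefore nasalised to [ɛ̃].

[cɛ̃mi]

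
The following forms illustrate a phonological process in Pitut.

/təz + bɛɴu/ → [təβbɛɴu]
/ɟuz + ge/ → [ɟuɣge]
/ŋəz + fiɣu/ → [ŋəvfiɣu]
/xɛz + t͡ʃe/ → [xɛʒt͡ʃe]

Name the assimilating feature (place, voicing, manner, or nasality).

place

The segment that alternates is /z/, which surfaces as [β] when adjacent to /b/.
/z/ is alveolar while /b/ is bilabial; the output [β] is bilabial, matching the trigger — so the feature that spreads is place.
The same holds elsewhere in the data: /z/ → [ɣ] before /g/ (alveolar → velar, matching velar); /z/ → [v] before /f/ (alveolar → labiodental, matching labiodental); /z/ → [ʒ] before /t͡ʃ/ (alveolar → postalveolar, matching postalveolar) — only place changes, and always toward the following segment.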